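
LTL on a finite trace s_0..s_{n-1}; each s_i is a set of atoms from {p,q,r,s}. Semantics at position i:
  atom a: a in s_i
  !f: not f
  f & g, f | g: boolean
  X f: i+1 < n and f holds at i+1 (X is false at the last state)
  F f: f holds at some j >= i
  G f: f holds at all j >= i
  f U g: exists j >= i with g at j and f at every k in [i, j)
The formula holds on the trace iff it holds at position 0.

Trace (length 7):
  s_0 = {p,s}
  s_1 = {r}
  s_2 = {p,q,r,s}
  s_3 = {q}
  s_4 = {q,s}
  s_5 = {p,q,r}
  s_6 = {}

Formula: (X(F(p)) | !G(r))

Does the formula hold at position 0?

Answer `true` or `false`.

s_0={p,s}: (X(F(p)) | !G(r))=True X(F(p))=True F(p)=True p=True !G(r)=True G(r)=False r=False
s_1={r}: (X(F(p)) | !G(r))=True X(F(p))=True F(p)=True p=False !G(r)=True G(r)=False r=True
s_2={p,q,r,s}: (X(F(p)) | !G(r))=True X(F(p))=True F(p)=True p=True !G(r)=True G(r)=False r=True
s_3={q}: (X(F(p)) | !G(r))=True X(F(p))=True F(p)=True p=False !G(r)=True G(r)=False r=False
s_4={q,s}: (X(F(p)) | !G(r))=True X(F(p))=True F(p)=True p=False !G(r)=True G(r)=False r=False
s_5={p,q,r}: (X(F(p)) | !G(r))=True X(F(p))=False F(p)=True p=True !G(r)=True G(r)=False r=True
s_6={}: (X(F(p)) | !G(r))=True X(F(p))=False F(p)=False p=False !G(r)=True G(r)=False r=False

Answer: true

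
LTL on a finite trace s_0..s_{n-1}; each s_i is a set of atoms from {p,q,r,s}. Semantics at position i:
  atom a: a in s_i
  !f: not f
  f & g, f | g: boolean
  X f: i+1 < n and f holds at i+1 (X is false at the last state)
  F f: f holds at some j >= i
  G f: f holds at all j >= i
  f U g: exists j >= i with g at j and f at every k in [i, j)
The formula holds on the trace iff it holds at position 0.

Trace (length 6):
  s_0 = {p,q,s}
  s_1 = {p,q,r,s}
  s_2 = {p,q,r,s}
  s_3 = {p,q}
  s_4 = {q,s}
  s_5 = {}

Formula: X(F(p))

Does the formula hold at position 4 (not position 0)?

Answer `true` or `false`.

Answer: false

Derivation:
s_0={p,q,s}: X(F(p))=True F(p)=True p=True
s_1={p,q,r,s}: X(F(p))=True F(p)=True p=True
s_2={p,q,r,s}: X(F(p))=True F(p)=True p=True
s_3={p,q}: X(F(p))=False F(p)=True p=True
s_4={q,s}: X(F(p))=False F(p)=False p=False
s_5={}: X(F(p))=False F(p)=False p=False
Evaluating at position 4: result = False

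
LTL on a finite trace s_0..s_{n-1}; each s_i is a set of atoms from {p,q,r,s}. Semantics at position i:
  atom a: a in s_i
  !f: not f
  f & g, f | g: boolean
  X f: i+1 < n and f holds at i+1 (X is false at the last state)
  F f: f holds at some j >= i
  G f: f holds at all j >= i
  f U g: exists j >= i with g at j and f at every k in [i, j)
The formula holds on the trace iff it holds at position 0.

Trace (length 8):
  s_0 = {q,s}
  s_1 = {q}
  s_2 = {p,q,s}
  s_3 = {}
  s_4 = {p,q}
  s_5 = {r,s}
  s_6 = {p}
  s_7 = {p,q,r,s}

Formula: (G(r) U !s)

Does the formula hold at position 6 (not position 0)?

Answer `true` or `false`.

Answer: true

Derivation:
s_0={q,s}: (G(r) U !s)=False G(r)=False r=False !s=False s=True
s_1={q}: (G(r) U !s)=True G(r)=False r=False !s=True s=False
s_2={p,q,s}: (G(r) U !s)=False G(r)=False r=False !s=False s=True
s_3={}: (G(r) U !s)=True G(r)=False r=False !s=True s=False
s_4={p,q}: (G(r) U !s)=True G(r)=False r=False !s=True s=False
s_5={r,s}: (G(r) U !s)=False G(r)=False r=True !s=False s=True
s_6={p}: (G(r) U !s)=True G(r)=False r=False !s=True s=False
s_7={p,q,r,s}: (G(r) U !s)=False G(r)=True r=True !s=False s=True
Evaluating at position 6: result = True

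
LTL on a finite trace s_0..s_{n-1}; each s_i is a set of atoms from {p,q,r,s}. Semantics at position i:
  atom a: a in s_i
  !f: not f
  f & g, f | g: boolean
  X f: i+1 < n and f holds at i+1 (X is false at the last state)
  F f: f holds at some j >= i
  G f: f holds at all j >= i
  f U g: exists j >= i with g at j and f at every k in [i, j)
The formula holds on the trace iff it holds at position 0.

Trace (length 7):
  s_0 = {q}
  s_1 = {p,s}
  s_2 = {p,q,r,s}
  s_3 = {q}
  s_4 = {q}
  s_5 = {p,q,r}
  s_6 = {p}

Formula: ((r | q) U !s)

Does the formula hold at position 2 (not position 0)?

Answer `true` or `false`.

s_0={q}: ((r | q) U !s)=True (r | q)=True r=False q=True !s=True s=False
s_1={p,s}: ((r | q) U !s)=False (r | q)=False r=False q=False !s=False s=True
s_2={p,q,r,s}: ((r | q) U !s)=True (r | q)=True r=True q=True !s=False s=True
s_3={q}: ((r | q) U !s)=True (r | q)=True r=False q=True !s=True s=False
s_4={q}: ((r | q) U !s)=True (r | q)=True r=False q=True !s=True s=False
s_5={p,q,r}: ((r | q) U !s)=True (r | q)=True r=True q=True !s=True s=False
s_6={p}: ((r | q) U !s)=True (r | q)=False r=False q=False !s=True s=False
Evaluating at position 2: result = True

Answer: true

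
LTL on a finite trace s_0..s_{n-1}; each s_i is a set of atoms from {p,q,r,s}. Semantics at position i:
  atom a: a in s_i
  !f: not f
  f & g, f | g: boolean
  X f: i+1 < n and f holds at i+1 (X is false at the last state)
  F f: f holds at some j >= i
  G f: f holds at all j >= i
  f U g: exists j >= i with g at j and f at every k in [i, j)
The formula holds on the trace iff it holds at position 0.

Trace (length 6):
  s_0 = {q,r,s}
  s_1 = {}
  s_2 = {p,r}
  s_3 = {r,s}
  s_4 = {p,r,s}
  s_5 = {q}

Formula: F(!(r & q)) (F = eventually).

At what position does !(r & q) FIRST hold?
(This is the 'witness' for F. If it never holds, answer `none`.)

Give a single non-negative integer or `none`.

Answer: 1

Derivation:
s_0={q,r,s}: !(r & q)=False (r & q)=True r=True q=True
s_1={}: !(r & q)=True (r & q)=False r=False q=False
s_2={p,r}: !(r & q)=True (r & q)=False r=True q=False
s_3={r,s}: !(r & q)=True (r & q)=False r=True q=False
s_4={p,r,s}: !(r & q)=True (r & q)=False r=True q=False
s_5={q}: !(r & q)=True (r & q)=False r=False q=True
F(!(r & q)) holds; first witness at position 1.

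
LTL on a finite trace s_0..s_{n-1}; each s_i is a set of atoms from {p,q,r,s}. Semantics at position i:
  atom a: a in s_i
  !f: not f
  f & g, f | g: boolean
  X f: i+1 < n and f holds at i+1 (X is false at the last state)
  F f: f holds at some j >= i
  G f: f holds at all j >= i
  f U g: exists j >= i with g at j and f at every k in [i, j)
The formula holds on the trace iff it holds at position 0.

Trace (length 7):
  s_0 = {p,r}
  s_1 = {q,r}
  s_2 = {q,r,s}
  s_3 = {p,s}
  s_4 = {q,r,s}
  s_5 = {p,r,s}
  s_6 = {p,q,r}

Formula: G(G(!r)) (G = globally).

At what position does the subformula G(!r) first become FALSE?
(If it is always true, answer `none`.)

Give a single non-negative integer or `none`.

Answer: 0

Derivation:
s_0={p,r}: G(!r)=False !r=False r=True
s_1={q,r}: G(!r)=False !r=False r=True
s_2={q,r,s}: G(!r)=False !r=False r=True
s_3={p,s}: G(!r)=False !r=True r=False
s_4={q,r,s}: G(!r)=False !r=False r=True
s_5={p,r,s}: G(!r)=False !r=False r=True
s_6={p,q,r}: G(!r)=False !r=False r=True
G(G(!r)) holds globally = False
First violation at position 0.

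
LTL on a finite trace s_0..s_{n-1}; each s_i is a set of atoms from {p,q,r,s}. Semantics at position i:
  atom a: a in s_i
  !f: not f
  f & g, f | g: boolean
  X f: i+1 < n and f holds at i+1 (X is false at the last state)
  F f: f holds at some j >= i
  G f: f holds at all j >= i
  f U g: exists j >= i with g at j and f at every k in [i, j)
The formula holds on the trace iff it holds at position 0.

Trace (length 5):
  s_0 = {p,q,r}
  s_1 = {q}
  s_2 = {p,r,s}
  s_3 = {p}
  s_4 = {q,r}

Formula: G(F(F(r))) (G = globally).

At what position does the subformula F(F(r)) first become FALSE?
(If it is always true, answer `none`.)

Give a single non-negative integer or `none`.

s_0={p,q,r}: F(F(r))=True F(r)=True r=True
s_1={q}: F(F(r))=True F(r)=True r=False
s_2={p,r,s}: F(F(r))=True F(r)=True r=True
s_3={p}: F(F(r))=True F(r)=True r=False
s_4={q,r}: F(F(r))=True F(r)=True r=True
G(F(F(r))) holds globally = True
No violation — formula holds at every position.

Answer: none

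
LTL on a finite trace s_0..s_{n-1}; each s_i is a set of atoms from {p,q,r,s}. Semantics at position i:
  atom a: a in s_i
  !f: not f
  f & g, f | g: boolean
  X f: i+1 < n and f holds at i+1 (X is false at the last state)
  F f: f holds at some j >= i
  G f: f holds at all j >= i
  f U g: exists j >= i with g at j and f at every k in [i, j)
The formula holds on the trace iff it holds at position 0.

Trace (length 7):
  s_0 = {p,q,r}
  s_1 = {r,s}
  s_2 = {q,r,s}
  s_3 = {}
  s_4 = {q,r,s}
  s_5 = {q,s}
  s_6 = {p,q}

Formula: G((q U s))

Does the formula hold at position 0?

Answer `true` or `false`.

s_0={p,q,r}: G((q U s))=False (q U s)=True q=True s=False
s_1={r,s}: G((q U s))=False (q U s)=True q=False s=True
s_2={q,r,s}: G((q U s))=False (q U s)=True q=True s=True
s_3={}: G((q U s))=False (q U s)=False q=False s=False
s_4={q,r,s}: G((q U s))=False (q U s)=True q=True s=True
s_5={q,s}: G((q U s))=False (q U s)=True q=True s=True
s_6={p,q}: G((q U s))=False (q U s)=False q=True s=False

Answer: false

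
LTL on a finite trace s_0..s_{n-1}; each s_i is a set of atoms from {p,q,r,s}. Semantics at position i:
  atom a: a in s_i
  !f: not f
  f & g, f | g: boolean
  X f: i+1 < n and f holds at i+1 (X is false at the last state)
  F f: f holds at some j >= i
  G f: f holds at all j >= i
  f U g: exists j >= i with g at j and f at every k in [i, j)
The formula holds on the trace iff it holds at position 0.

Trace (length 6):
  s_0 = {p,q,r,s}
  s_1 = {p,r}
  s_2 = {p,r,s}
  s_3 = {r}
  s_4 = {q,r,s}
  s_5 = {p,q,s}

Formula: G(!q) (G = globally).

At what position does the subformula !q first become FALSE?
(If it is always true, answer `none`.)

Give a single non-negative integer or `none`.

s_0={p,q,r,s}: !q=False q=True
s_1={p,r}: !q=True q=False
s_2={p,r,s}: !q=True q=False
s_3={r}: !q=True q=False
s_4={q,r,s}: !q=False q=True
s_5={p,q,s}: !q=False q=True
G(!q) holds globally = False
First violation at position 0.

Answer: 0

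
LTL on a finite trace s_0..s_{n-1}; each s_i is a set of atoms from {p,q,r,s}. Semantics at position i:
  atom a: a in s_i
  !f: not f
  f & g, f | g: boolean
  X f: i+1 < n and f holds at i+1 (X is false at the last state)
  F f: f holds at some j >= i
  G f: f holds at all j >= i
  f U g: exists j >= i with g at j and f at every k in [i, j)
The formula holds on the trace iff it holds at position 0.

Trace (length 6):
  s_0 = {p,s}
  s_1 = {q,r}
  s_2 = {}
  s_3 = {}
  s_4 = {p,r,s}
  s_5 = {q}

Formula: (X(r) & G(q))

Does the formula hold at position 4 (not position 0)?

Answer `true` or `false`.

s_0={p,s}: (X(r) & G(q))=False X(r)=True r=False G(q)=False q=False
s_1={q,r}: (X(r) & G(q))=False X(r)=False r=True G(q)=False q=True
s_2={}: (X(r) & G(q))=False X(r)=False r=False G(q)=False q=False
s_3={}: (X(r) & G(q))=False X(r)=True r=False G(q)=False q=False
s_4={p,r,s}: (X(r) & G(q))=False X(r)=False r=True G(q)=False q=False
s_5={q}: (X(r) & G(q))=False X(r)=False r=False G(q)=True q=True
Evaluating at position 4: result = False

Answer: false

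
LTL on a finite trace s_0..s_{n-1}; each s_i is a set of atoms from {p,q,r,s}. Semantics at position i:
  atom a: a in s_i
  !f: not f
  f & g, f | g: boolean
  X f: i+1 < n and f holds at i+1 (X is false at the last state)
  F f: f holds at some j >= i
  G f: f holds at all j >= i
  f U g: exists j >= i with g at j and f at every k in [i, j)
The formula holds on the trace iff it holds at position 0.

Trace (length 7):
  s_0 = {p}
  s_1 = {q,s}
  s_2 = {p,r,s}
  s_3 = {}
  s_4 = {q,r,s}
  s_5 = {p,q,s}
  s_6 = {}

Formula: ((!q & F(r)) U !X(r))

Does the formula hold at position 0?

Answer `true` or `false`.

s_0={p}: ((!q & F(r)) U !X(r))=True (!q & F(r))=True !q=True q=False F(r)=True r=False !X(r)=True X(r)=False
s_1={q,s}: ((!q & F(r)) U !X(r))=False (!q & F(r))=False !q=False q=True F(r)=True r=False !X(r)=False X(r)=True
s_2={p,r,s}: ((!q & F(r)) U !X(r))=True (!q & F(r))=True !q=True q=False F(r)=True r=True !X(r)=True X(r)=False
s_3={}: ((!q & F(r)) U !X(r))=True (!q & F(r))=True !q=True q=False F(r)=True r=False !X(r)=False X(r)=True
s_4={q,r,s}: ((!q & F(r)) U !X(r))=True (!q & F(r))=False !q=False q=True F(r)=True r=True !X(r)=True X(r)=False
s_5={p,q,s}: ((!q & F(r)) U !X(r))=True (!q & F(r))=False !q=False q=True F(r)=False r=False !X(r)=True X(r)=False
s_6={}: ((!q & F(r)) U !X(r))=True (!q & F(r))=False !q=True q=False F(r)=False r=False !X(r)=True X(r)=False

Answer: true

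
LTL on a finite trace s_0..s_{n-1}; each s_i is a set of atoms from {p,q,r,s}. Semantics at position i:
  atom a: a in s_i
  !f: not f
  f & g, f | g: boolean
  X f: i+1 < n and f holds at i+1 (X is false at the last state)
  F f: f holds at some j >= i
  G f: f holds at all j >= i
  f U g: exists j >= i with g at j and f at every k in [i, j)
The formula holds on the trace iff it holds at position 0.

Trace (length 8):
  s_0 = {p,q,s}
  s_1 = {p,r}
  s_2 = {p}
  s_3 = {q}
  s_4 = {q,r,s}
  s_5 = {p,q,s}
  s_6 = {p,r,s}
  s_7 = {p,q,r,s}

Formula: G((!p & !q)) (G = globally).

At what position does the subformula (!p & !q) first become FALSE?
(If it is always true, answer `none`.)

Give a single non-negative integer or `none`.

Answer: 0

Derivation:
s_0={p,q,s}: (!p & !q)=False !p=False p=True !q=False q=True
s_1={p,r}: (!p & !q)=False !p=False p=True !q=True q=False
s_2={p}: (!p & !q)=False !p=False p=True !q=True q=False
s_3={q}: (!p & !q)=False !p=True p=False !q=False q=True
s_4={q,r,s}: (!p & !q)=False !p=True p=False !q=False q=True
s_5={p,q,s}: (!p & !q)=False !p=False p=True !q=False q=True
s_6={p,r,s}: (!p & !q)=False !p=False p=True !q=True q=False
s_7={p,q,r,s}: (!p & !q)=False !p=False p=True !q=False q=True
G((!p & !q)) holds globally = False
First violation at position 0.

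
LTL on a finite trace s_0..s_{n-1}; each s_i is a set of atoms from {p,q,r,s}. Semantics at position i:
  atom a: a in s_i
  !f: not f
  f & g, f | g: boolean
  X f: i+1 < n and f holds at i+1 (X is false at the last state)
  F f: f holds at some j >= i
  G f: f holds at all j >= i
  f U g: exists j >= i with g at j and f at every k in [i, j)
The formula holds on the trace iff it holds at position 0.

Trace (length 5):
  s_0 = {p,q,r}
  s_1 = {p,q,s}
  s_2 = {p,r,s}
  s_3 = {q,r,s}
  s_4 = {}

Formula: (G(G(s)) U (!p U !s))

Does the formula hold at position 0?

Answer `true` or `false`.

Answer: true

Derivation:
s_0={p,q,r}: (G(G(s)) U (!p U !s))=True G(G(s))=False G(s)=False s=False (!p U !s)=True !p=False p=True !s=True
s_1={p,q,s}: (G(G(s)) U (!p U !s))=False G(G(s))=False G(s)=False s=True (!p U !s)=False !p=False p=True !s=False
s_2={p,r,s}: (G(G(s)) U (!p U !s))=False G(G(s))=False G(s)=False s=True (!p U !s)=False !p=False p=True !s=False
s_3={q,r,s}: (G(G(s)) U (!p U !s))=True G(G(s))=False G(s)=False s=True (!p U !s)=True !p=True p=False !s=False
s_4={}: (G(G(s)) U (!p U !s))=True G(G(s))=False G(s)=False s=False (!p U !s)=True !p=True p=False !s=True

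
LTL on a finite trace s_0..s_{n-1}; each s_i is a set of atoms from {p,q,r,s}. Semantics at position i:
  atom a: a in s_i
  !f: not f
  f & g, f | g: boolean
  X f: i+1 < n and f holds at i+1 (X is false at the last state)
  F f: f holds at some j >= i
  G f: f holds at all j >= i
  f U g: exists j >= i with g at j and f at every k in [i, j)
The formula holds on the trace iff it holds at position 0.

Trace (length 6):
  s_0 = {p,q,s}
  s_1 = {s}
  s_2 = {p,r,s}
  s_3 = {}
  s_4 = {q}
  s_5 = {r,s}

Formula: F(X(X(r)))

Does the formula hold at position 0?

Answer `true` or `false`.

Answer: true

Derivation:
s_0={p,q,s}: F(X(X(r)))=True X(X(r))=True X(r)=False r=False
s_1={s}: F(X(X(r)))=True X(X(r))=False X(r)=True r=False
s_2={p,r,s}: F(X(X(r)))=True X(X(r))=False X(r)=False r=True
s_3={}: F(X(X(r)))=True X(X(r))=True X(r)=False r=False
s_4={q}: F(X(X(r)))=False X(X(r))=False X(r)=True r=False
s_5={r,s}: F(X(X(r)))=False X(X(r))=False X(r)=False r=True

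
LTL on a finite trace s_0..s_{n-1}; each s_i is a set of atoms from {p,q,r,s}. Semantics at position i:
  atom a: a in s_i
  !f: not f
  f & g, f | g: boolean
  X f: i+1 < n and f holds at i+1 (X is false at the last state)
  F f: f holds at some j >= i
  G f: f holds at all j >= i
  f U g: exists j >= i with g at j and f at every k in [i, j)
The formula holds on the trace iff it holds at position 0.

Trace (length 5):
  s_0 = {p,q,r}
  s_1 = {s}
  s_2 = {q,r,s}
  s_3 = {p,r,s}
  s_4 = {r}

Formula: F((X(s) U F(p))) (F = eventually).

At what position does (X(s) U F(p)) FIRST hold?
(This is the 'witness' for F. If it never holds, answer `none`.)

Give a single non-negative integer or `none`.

s_0={p,q,r}: (X(s) U F(p))=True X(s)=True s=False F(p)=True p=True
s_1={s}: (X(s) U F(p))=True X(s)=True s=True F(p)=True p=False
s_2={q,r,s}: (X(s) U F(p))=True X(s)=True s=True F(p)=True p=False
s_3={p,r,s}: (X(s) U F(p))=True X(s)=False s=True F(p)=True p=True
s_4={r}: (X(s) U F(p))=False X(s)=False s=False F(p)=False p=False
F((X(s) U F(p))) holds; first witness at position 0.

Answer: 0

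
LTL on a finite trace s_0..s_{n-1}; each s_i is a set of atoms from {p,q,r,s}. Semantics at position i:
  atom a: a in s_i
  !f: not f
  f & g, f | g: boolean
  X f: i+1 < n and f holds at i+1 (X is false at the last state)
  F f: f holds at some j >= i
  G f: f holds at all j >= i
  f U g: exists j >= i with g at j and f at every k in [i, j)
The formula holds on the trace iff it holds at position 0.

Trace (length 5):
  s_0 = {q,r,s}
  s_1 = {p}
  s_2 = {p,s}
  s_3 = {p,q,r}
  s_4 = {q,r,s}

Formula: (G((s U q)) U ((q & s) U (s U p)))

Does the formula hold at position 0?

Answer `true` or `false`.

s_0={q,r,s}: (G((s U q)) U ((q & s) U (s U p)))=True G((s U q))=False (s U q)=True s=True q=True ((q & s) U (s U p))=True (q & s)=True (s U p)=True p=False
s_1={p}: (G((s U q)) U ((q & s) U (s U p)))=True G((s U q))=False (s U q)=False s=False q=False ((q & s) U (s U p))=True (q & s)=False (s U p)=True p=True
s_2={p,s}: (G((s U q)) U ((q & s) U (s U p)))=True G((s U q))=True (s U q)=True s=True q=False ((q & s) U (s U p))=True (q & s)=False (s U p)=True p=True
s_3={p,q,r}: (G((s U q)) U ((q & s) U (s U p)))=True G((s U q))=True (s U q)=True s=False q=True ((q & s) U (s U p))=True (q & s)=False (s U p)=True p=True
s_4={q,r,s}: (G((s U q)) U ((q & s) U (s U p)))=False G((s U q))=True (s U q)=True s=True q=True ((q & s) U (s U p))=False (q & s)=True (s U p)=False p=False

Answer: true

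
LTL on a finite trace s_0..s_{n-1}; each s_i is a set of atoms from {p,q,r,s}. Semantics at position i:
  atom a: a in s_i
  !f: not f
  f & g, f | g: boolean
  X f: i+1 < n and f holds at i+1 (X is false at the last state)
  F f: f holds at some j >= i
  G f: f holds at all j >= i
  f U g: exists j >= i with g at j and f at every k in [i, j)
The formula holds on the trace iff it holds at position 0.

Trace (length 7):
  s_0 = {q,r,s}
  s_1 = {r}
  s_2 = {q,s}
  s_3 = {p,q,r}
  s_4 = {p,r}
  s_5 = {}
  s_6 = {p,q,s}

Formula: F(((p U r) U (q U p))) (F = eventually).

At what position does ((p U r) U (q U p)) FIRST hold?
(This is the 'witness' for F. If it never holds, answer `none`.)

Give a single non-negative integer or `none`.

Answer: 0

Derivation:
s_0={q,r,s}: ((p U r) U (q U p))=True (p U r)=True p=False r=True (q U p)=False q=True
s_1={r}: ((p U r) U (q U p))=True (p U r)=True p=False r=True (q U p)=False q=False
s_2={q,s}: ((p U r) U (q U p))=True (p U r)=False p=False r=False (q U p)=True q=True
s_3={p,q,r}: ((p U r) U (q U p))=True (p U r)=True p=True r=True (q U p)=True q=True
s_4={p,r}: ((p U r) U (q U p))=True (p U r)=True p=True r=True (q U p)=True q=False
s_5={}: ((p U r) U (q U p))=False (p U r)=False p=False r=False (q U p)=False q=False
s_6={p,q,s}: ((p U r) U (q U p))=True (p U r)=False p=True r=False (q U p)=True q=True
F(((p U r) U (q U p))) holds; first witness at position 0.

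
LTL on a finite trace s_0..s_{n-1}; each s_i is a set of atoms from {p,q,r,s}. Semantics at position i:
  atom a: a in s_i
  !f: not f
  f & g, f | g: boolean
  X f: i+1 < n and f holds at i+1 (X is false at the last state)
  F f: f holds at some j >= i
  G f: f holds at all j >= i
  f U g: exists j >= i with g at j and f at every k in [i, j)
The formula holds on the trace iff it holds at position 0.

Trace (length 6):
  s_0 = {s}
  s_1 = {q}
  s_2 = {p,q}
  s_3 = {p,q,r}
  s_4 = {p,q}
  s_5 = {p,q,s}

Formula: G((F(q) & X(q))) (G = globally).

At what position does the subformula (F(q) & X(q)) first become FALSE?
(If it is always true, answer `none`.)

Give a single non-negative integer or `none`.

s_0={s}: (F(q) & X(q))=True F(q)=True q=False X(q)=True
s_1={q}: (F(q) & X(q))=True F(q)=True q=True X(q)=True
s_2={p,q}: (F(q) & X(q))=True F(q)=True q=True X(q)=True
s_3={p,q,r}: (F(q) & X(q))=True F(q)=True q=True X(q)=True
s_4={p,q}: (F(q) & X(q))=True F(q)=True q=True X(q)=True
s_5={p,q,s}: (F(q) & X(q))=False F(q)=True q=True X(q)=False
G((F(q) & X(q))) holds globally = False
First violation at position 5.

Answer: 5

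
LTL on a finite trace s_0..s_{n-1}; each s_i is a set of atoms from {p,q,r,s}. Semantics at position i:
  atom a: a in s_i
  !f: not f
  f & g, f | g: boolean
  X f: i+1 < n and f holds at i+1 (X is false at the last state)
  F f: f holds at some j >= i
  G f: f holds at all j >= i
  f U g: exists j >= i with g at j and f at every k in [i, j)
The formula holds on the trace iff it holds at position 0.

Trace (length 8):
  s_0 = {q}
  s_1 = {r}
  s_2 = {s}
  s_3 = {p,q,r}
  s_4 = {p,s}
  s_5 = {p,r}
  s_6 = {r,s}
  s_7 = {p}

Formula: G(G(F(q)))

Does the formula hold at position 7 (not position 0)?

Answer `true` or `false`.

s_0={q}: G(G(F(q)))=False G(F(q))=False F(q)=True q=True
s_1={r}: G(G(F(q)))=False G(F(q))=False F(q)=True q=False
s_2={s}: G(G(F(q)))=False G(F(q))=False F(q)=True q=False
s_3={p,q,r}: G(G(F(q)))=False G(F(q))=False F(q)=True q=True
s_4={p,s}: G(G(F(q)))=False G(F(q))=False F(q)=False q=False
s_5={p,r}: G(G(F(q)))=False G(F(q))=False F(q)=False q=False
s_6={r,s}: G(G(F(q)))=False G(F(q))=False F(q)=False q=False
s_7={p}: G(G(F(q)))=False G(F(q))=False F(q)=False q=False
Evaluating at position 7: result = False

Answer: false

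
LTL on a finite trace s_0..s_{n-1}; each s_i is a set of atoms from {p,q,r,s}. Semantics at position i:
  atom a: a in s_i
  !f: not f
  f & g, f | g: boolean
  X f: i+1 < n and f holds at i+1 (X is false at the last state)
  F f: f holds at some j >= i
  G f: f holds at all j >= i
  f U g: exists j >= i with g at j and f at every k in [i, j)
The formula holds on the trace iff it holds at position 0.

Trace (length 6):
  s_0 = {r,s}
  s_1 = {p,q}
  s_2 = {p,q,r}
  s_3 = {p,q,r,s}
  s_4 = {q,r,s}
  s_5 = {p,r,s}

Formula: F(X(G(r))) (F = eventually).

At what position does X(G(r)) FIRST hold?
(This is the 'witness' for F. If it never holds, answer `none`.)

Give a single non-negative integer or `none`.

s_0={r,s}: X(G(r))=False G(r)=False r=True
s_1={p,q}: X(G(r))=True G(r)=False r=False
s_2={p,q,r}: X(G(r))=True G(r)=True r=True
s_3={p,q,r,s}: X(G(r))=True G(r)=True r=True
s_4={q,r,s}: X(G(r))=True G(r)=True r=True
s_5={p,r,s}: X(G(r))=False G(r)=True r=True
F(X(G(r))) holds; first witness at position 1.

Answer: 1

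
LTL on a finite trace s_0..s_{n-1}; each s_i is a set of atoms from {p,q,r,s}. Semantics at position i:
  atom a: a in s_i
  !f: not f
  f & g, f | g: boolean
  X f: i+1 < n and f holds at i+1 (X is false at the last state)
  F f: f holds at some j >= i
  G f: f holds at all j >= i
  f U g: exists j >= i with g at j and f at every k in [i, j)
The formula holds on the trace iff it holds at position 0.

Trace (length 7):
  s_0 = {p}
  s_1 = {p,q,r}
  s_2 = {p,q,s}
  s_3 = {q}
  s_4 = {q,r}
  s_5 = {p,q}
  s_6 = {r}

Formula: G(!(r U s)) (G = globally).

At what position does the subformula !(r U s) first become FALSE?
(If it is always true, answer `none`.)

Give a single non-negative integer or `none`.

s_0={p}: !(r U s)=True (r U s)=False r=False s=False
s_1={p,q,r}: !(r U s)=False (r U s)=True r=True s=False
s_2={p,q,s}: !(r U s)=False (r U s)=True r=False s=True
s_3={q}: !(r U s)=True (r U s)=False r=False s=False
s_4={q,r}: !(r U s)=True (r U s)=False r=True s=False
s_5={p,q}: !(r U s)=True (r U s)=False r=False s=False
s_6={r}: !(r U s)=True (r U s)=False r=True s=False
G(!(r U s)) holds globally = False
First violation at position 1.

Answer: 1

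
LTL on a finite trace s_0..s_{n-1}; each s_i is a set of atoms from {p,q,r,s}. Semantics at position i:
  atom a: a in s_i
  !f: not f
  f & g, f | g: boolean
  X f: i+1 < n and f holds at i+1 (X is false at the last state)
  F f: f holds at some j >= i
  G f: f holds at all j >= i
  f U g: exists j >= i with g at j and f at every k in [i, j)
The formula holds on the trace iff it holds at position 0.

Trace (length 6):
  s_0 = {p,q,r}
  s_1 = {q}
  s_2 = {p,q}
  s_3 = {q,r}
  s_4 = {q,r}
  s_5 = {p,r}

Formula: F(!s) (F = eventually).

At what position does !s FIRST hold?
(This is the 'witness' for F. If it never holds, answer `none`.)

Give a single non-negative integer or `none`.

s_0={p,q,r}: !s=True s=False
s_1={q}: !s=True s=False
s_2={p,q}: !s=True s=False
s_3={q,r}: !s=True s=False
s_4={q,r}: !s=True s=False
s_5={p,r}: !s=True s=False
F(!s) holds; first witness at position 0.

Answer: 0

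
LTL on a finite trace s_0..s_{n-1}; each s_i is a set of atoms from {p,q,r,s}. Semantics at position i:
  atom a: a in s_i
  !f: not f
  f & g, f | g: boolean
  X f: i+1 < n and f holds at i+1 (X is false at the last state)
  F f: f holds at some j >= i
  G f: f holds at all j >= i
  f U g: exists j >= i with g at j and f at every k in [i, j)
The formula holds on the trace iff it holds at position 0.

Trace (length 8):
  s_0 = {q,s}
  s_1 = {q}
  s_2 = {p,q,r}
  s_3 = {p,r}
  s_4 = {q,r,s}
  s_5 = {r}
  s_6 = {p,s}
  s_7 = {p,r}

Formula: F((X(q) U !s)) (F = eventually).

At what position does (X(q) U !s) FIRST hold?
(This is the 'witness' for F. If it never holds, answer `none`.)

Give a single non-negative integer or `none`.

s_0={q,s}: (X(q) U !s)=True X(q)=True q=True !s=False s=True
s_1={q}: (X(q) U !s)=True X(q)=True q=True !s=True s=False
s_2={p,q,r}: (X(q) U !s)=True X(q)=False q=True !s=True s=False
s_3={p,r}: (X(q) U !s)=True X(q)=True q=False !s=True s=False
s_4={q,r,s}: (X(q) U !s)=False X(q)=False q=True !s=False s=True
s_5={r}: (X(q) U !s)=True X(q)=False q=False !s=True s=False
s_6={p,s}: (X(q) U !s)=False X(q)=False q=False !s=False s=True
s_7={p,r}: (X(q) U !s)=True X(q)=False q=False !s=True s=False
F((X(q) U !s)) holds; first witness at position 0.

Answer: 0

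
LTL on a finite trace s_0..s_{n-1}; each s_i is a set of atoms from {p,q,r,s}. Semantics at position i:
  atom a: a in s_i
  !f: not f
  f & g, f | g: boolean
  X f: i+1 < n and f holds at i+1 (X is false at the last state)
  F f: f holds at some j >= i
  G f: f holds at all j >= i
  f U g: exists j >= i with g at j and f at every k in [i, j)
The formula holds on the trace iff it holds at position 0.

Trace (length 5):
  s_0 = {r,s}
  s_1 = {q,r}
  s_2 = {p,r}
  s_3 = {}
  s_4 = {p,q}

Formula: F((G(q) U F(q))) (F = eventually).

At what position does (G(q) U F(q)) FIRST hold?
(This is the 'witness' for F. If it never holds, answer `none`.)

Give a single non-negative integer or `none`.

s_0={r,s}: (G(q) U F(q))=True G(q)=False q=False F(q)=True
s_1={q,r}: (G(q) U F(q))=True G(q)=False q=True F(q)=True
s_2={p,r}: (G(q) U F(q))=True G(q)=False q=False F(q)=True
s_3={}: (G(q) U F(q))=True G(q)=False q=False F(q)=True
s_4={p,q}: (G(q) U F(q))=True G(q)=True q=True F(q)=True
F((G(q) U F(q))) holds; first witness at position 0.

Answer: 0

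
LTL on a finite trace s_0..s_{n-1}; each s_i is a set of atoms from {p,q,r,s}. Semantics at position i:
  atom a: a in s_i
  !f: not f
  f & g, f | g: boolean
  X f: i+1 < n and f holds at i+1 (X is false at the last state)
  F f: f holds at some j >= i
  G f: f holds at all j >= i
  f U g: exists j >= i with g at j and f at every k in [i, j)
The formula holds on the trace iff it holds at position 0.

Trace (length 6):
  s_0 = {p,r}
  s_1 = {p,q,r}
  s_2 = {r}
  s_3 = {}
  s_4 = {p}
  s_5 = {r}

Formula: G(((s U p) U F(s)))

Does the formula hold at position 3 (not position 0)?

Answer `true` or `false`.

Answer: false

Derivation:
s_0={p,r}: G(((s U p) U F(s)))=False ((s U p) U F(s))=False (s U p)=True s=False p=True F(s)=False
s_1={p,q,r}: G(((s U p) U F(s)))=False ((s U p) U F(s))=False (s U p)=True s=False p=True F(s)=False
s_2={r}: G(((s U p) U F(s)))=False ((s U p) U F(s))=False (s U p)=False s=False p=False F(s)=False
s_3={}: G(((s U p) U F(s)))=False ((s U p) U F(s))=False (s U p)=False s=False p=False F(s)=False
s_4={p}: G(((s U p) U F(s)))=False ((s U p) U F(s))=False (s U p)=True s=False p=True F(s)=False
s_5={r}: G(((s U p) U F(s)))=False ((s U p) U F(s))=False (s U p)=False s=False p=False F(s)=False
Evaluating at position 3: result = False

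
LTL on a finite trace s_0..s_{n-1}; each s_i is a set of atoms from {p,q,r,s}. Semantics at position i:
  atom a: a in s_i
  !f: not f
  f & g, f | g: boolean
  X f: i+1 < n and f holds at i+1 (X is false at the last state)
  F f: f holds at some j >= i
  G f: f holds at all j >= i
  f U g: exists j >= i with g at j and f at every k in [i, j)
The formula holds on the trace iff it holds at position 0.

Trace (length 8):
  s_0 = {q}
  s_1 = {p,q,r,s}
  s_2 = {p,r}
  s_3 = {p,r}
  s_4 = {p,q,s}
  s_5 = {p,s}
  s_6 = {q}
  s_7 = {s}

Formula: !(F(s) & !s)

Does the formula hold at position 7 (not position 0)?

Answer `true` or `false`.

s_0={q}: !(F(s) & !s)=False (F(s) & !s)=True F(s)=True s=False !s=True
s_1={p,q,r,s}: !(F(s) & !s)=True (F(s) & !s)=False F(s)=True s=True !s=False
s_2={p,r}: !(F(s) & !s)=False (F(s) & !s)=True F(s)=True s=False !s=True
s_3={p,r}: !(F(s) & !s)=False (F(s) & !s)=True F(s)=True s=False !s=True
s_4={p,q,s}: !(F(s) & !s)=True (F(s) & !s)=False F(s)=True s=True !s=False
s_5={p,s}: !(F(s) & !s)=True (F(s) & !s)=False F(s)=True s=True !s=False
s_6={q}: !(F(s) & !s)=False (F(s) & !s)=True F(s)=True s=False !s=True
s_7={s}: !(F(s) & !s)=True (F(s) & !s)=False F(s)=True s=True !s=False
Evaluating at position 7: result = True

Answer: true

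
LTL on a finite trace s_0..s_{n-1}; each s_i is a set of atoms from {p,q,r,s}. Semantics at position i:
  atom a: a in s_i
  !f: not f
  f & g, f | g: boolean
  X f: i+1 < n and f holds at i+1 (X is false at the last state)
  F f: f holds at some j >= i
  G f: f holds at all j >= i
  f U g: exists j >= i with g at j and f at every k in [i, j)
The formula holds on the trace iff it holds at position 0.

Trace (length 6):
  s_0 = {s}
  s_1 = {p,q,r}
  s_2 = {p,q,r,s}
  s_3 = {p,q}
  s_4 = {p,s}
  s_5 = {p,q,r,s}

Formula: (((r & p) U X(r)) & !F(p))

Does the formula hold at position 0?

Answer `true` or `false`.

Answer: false

Derivation:
s_0={s}: (((r & p) U X(r)) & !F(p))=False ((r & p) U X(r))=True (r & p)=False r=False p=False X(r)=True !F(p)=False F(p)=True
s_1={p,q,r}: (((r & p) U X(r)) & !F(p))=False ((r & p) U X(r))=True (r & p)=True r=True p=True X(r)=True !F(p)=False F(p)=True
s_2={p,q,r,s}: (((r & p) U X(r)) & !F(p))=False ((r & p) U X(r))=False (r & p)=True r=True p=True X(r)=False !F(p)=False F(p)=True
s_3={p,q}: (((r & p) U X(r)) & !F(p))=False ((r & p) U X(r))=False (r & p)=False r=False p=True X(r)=False !F(p)=False F(p)=True
s_4={p,s}: (((r & p) U X(r)) & !F(p))=False ((r & p) U X(r))=True (r & p)=False r=False p=True X(r)=True !F(p)=False F(p)=True
s_5={p,q,r,s}: (((r & p) U X(r)) & !F(p))=False ((r & p) U X(r))=False (r & p)=True r=True p=True X(r)=False !F(p)=False F(p)=True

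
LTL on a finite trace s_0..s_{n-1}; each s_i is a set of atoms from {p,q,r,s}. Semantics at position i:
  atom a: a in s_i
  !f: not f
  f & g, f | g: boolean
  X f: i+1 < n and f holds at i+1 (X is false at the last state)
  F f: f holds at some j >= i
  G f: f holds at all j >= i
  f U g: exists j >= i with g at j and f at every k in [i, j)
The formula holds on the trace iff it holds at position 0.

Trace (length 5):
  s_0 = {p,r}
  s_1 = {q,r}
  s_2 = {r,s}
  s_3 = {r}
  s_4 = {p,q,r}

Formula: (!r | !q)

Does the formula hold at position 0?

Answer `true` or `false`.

s_0={p,r}: (!r | !q)=True !r=False r=True !q=True q=False
s_1={q,r}: (!r | !q)=False !r=False r=True !q=False q=True
s_2={r,s}: (!r | !q)=True !r=False r=True !q=True q=False
s_3={r}: (!r | !q)=True !r=False r=True !q=True q=False
s_4={p,q,r}: (!r | !q)=False !r=False r=True !q=False q=True

Answer: true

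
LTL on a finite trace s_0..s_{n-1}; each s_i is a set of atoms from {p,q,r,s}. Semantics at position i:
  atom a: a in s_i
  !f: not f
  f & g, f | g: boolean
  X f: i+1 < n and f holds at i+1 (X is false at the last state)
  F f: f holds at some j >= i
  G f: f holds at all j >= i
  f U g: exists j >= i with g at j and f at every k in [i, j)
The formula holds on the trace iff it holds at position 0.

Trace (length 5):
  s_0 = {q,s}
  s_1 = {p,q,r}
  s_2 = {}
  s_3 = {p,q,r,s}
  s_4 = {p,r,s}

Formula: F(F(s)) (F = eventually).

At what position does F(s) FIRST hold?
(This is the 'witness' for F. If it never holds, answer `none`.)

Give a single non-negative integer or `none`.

Answer: 0

Derivation:
s_0={q,s}: F(s)=True s=True
s_1={p,q,r}: F(s)=True s=False
s_2={}: F(s)=True s=False
s_3={p,q,r,s}: F(s)=True s=True
s_4={p,r,s}: F(s)=True s=True
F(F(s)) holds; first witness at position 0.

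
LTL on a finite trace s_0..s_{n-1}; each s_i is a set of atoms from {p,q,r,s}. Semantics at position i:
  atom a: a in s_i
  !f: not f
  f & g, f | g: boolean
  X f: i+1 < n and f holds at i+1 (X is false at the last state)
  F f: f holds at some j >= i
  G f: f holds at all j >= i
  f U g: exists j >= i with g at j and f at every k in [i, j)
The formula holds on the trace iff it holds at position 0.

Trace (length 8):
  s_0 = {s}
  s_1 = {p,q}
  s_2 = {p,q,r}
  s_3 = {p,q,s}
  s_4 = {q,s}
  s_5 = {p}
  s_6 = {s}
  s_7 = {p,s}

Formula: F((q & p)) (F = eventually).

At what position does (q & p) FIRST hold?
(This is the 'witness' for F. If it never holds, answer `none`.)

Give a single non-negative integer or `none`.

s_0={s}: (q & p)=False q=False p=False
s_1={p,q}: (q & p)=True q=True p=True
s_2={p,q,r}: (q & p)=True q=True p=True
s_3={p,q,s}: (q & p)=True q=True p=True
s_4={q,s}: (q & p)=False q=True p=False
s_5={p}: (q & p)=False q=False p=True
s_6={s}: (q & p)=False q=False p=False
s_7={p,s}: (q & p)=False q=False p=True
F((q & p)) holds; first witness at position 1.

Answer: 1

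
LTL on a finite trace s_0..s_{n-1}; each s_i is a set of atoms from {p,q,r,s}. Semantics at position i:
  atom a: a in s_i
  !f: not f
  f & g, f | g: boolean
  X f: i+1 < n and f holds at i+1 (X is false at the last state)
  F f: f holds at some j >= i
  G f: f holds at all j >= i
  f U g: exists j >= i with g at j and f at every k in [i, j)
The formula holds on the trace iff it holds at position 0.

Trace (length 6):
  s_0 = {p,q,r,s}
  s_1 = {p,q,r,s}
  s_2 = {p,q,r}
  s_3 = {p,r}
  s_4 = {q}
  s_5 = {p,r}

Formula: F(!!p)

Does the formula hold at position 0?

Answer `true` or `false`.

s_0={p,q,r,s}: F(!!p)=True !!p=True !p=False p=True
s_1={p,q,r,s}: F(!!p)=True !!p=True !p=False p=True
s_2={p,q,r}: F(!!p)=True !!p=True !p=False p=True
s_3={p,r}: F(!!p)=True !!p=True !p=False p=True
s_4={q}: F(!!p)=True !!p=False !p=True p=False
s_5={p,r}: F(!!p)=True !!p=True !p=False p=True

Answer: true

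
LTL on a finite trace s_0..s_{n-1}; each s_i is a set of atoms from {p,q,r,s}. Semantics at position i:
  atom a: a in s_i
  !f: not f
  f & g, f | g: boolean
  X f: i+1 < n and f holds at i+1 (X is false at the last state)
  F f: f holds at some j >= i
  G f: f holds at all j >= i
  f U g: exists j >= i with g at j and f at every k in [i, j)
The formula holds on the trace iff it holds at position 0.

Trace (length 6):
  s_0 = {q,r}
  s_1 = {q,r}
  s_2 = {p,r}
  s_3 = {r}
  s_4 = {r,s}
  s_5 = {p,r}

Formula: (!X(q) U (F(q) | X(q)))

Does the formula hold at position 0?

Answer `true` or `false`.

Answer: true

Derivation:
s_0={q,r}: (!X(q) U (F(q) | X(q)))=True !X(q)=False X(q)=True q=True (F(q) | X(q))=True F(q)=True
s_1={q,r}: (!X(q) U (F(q) | X(q)))=True !X(q)=True X(q)=False q=True (F(q) | X(q))=True F(q)=True
s_2={p,r}: (!X(q) U (F(q) | X(q)))=False !X(q)=True X(q)=False q=False (F(q) | X(q))=False F(q)=False
s_3={r}: (!X(q) U (F(q) | X(q)))=False !X(q)=True X(q)=False q=False (F(q) | X(q))=False F(q)=False
s_4={r,s}: (!X(q) U (F(q) | X(q)))=False !X(q)=True X(q)=False q=False (F(q) | X(q))=False F(q)=False
s_5={p,r}: (!X(q) U (F(q) | X(q)))=False !X(q)=True X(q)=False q=False (F(q) | X(q))=False F(q)=False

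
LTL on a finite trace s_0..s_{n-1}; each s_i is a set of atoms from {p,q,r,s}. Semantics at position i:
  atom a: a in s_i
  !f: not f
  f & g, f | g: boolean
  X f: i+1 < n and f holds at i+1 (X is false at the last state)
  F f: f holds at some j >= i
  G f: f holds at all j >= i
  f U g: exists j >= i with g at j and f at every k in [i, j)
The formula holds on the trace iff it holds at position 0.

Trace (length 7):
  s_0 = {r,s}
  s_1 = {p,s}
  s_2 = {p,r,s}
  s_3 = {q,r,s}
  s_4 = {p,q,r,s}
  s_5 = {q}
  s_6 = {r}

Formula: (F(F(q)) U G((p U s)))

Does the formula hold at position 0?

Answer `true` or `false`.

s_0={r,s}: (F(F(q)) U G((p U s)))=False F(F(q))=True F(q)=True q=False G((p U s))=False (p U s)=True p=False s=True
s_1={p,s}: (F(F(q)) U G((p U s)))=False F(F(q))=True F(q)=True q=False G((p U s))=False (p U s)=True p=True s=True
s_2={p,r,s}: (F(F(q)) U G((p U s)))=False F(F(q))=True F(q)=True q=False G((p U s))=False (p U s)=True p=True s=True
s_3={q,r,s}: (F(F(q)) U G((p U s)))=False F(F(q))=True F(q)=True q=True G((p U s))=False (p U s)=True p=False s=True
s_4={p,q,r,s}: (F(F(q)) U G((p U s)))=False F(F(q))=True F(q)=True q=True G((p U s))=False (p U s)=True p=True s=True
s_5={q}: (F(F(q)) U G((p U s)))=False F(F(q))=True F(q)=True q=True G((p U s))=False (p U s)=False p=False s=False
s_6={r}: (F(F(q)) U G((p U s)))=False F(F(q))=False F(q)=False q=False G((p U s))=False (p U s)=False p=False s=False

Answer: false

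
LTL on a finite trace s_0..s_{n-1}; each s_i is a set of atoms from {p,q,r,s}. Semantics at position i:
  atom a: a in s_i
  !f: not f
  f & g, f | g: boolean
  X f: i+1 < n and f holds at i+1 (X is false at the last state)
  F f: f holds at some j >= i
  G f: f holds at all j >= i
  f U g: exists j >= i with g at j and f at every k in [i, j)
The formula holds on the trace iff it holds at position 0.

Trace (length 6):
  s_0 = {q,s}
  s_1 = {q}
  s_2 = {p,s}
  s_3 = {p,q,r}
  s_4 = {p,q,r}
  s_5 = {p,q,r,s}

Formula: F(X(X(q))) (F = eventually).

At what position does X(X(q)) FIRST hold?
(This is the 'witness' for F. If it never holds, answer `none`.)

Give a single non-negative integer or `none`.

Answer: 1

Derivation:
s_0={q,s}: X(X(q))=False X(q)=True q=True
s_1={q}: X(X(q))=True X(q)=False q=True
s_2={p,s}: X(X(q))=True X(q)=True q=False
s_3={p,q,r}: X(X(q))=True X(q)=True q=True
s_4={p,q,r}: X(X(q))=False X(q)=True q=True
s_5={p,q,r,s}: X(X(q))=False X(q)=False q=True
F(X(X(q))) holds; first witness at position 1.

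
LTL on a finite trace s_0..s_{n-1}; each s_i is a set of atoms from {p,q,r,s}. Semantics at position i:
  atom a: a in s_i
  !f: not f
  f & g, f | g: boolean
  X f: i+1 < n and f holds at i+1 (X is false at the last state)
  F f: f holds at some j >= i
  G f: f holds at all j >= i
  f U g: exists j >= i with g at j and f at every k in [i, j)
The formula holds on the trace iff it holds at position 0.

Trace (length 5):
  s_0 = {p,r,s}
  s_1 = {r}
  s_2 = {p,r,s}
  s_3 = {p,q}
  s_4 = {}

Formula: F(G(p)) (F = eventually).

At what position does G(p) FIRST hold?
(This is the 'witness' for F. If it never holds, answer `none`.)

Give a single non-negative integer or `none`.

Answer: none

Derivation:
s_0={p,r,s}: G(p)=False p=True
s_1={r}: G(p)=False p=False
s_2={p,r,s}: G(p)=False p=True
s_3={p,q}: G(p)=False p=True
s_4={}: G(p)=False p=False
F(G(p)) does not hold (no witness exists).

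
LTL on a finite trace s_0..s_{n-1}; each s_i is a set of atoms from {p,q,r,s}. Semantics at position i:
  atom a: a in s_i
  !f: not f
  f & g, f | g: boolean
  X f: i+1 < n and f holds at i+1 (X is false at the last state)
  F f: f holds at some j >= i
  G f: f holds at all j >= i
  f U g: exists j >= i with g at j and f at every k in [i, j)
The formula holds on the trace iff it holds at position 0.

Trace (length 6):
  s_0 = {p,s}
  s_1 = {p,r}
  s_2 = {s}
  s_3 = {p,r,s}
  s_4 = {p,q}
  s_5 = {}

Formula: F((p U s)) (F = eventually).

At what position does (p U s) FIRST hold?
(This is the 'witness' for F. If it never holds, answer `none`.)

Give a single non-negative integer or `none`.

s_0={p,s}: (p U s)=True p=True s=True
s_1={p,r}: (p U s)=True p=True s=False
s_2={s}: (p U s)=True p=False s=True
s_3={p,r,s}: (p U s)=True p=True s=True
s_4={p,q}: (p U s)=False p=True s=False
s_5={}: (p U s)=False p=False s=False
F((p U s)) holds; first witness at position 0.

Answer: 0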